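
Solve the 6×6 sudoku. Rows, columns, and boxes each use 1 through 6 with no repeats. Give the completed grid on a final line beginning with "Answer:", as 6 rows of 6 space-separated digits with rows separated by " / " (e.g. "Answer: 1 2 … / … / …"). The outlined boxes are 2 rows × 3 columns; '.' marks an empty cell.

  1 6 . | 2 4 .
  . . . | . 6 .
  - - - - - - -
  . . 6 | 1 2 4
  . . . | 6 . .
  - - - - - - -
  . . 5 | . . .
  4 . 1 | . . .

Step 1. [r1c3∈{3}] r1c3's peers cover all but 3. So r1c3=3.
Step 2. [r6c6∈{2,3,5,6}] across row 6, 6 lands solely at r6c6. So r6c6=6.
Step 3. [r6c2∈{2,3}] 2 has one home in row 6: r6c2, so r6c2=2.
Step 4. [r5c2∈{3}] r5c2 has the single candidate 3, so r5c2=3.
Step 5. [r3c2∈{5}] r3c2's peers cover all but 5, so r3c2=5.
Step 6. [r1c6∈{5}] r1c6 is down to just 5, so r1c6=5.
Step 7. [r4c6∈{3}] r4c6 is down to just 3 ⇒ r4c6=3.
Step 8. [r2c2∈{4}] r2c2's peers cover all but 4 ⇒ r2c2=4.
Step 9. [r4c1∈{2}] r4c1's peers cover all but 2. So r4c1=2.
Step 10. [r6c5∈{3,5}] in col 5, 3 fits only at r6c5 ⇒ r6c5=3.
Step 11. [r2c6∈{1}] r2c6 is down to just 1 ⇒ r2c6=1.
Step 12. [r5c5∈{1}] only 1 remains possible at r5c5, so r5c5=1.
Step 13. [r5c6∈{2}] r5c6 is down to just 2. So r5c6=2.
Step 14. [r4c3∈{4}] r4c3 is down to just 4. So r4c3=4.
Step 15. [r2c1∈{5}] only 5 remains possible at r2c1, so r2c1=5.
Step 16. [r2c4∈{3}] r2c4's peers cover all but 3 ⇒ r2c4=3.
Step 17. [r3c1∈{3}] only 3 remains possible at r3c1. So r3c1=3.
Step 18. [r6c4∈{5}] only 5 remains possible at r6c4 ⇒ r6c4=5.
Step 19. [r4c5∈{5}] nothing but 5 survives at r4c5, so r4c5=5.
Step 20. [r5c1∈{6}] r5c1 is down to just 6 ⇒ r5c1=6.
Step 21. [r4c2∈{1}] only 1 remains possible at r4c2. So r4c2=1.
Step 22. [r5c4∈{4}] r5c4's peers cover all but 4 ⇒ r5c4=4.
Step 23. [r2c3∈{2}] r2c3 has the single candidate 2 ⇒ r2c3=2.

Answer: 1 6 3 2 4 5 / 5 4 2 3 6 1 / 3 5 6 1 2 4 / 2 1 4 6 5 3 / 6 3 5 4 1 2 / 4 2 1 5 3 6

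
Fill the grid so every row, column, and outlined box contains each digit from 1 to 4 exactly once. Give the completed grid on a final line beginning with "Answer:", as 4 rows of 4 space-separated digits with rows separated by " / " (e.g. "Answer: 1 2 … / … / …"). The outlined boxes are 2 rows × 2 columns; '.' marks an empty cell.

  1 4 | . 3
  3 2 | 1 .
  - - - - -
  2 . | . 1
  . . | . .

Step 1. [r3c3∈{3,4}] 4 has one home in row 3: r3c3. So r3c3=4.
Step 2. [r4c3∈{2,3}] r4c3 is the only open cell in col 3 admitting 3. So r4c3=3.
Step 3. [r2c4∈{4}] r2c4 has the single candidate 4 ⇒ r2c4=4.
Step 4. [r3c2∈{3}] nothing but 3 survives at r3c2 ⇒ r3c2=3.
Step 5. [r4c2∈{1}] only 1 remains possible at r4c2, so r4c2=1.
Step 6. [r4c4∈{2}] only 2 remains possible at r4c4, so r4c4=2.
Step 7. [r4c1∈{4}] nothing but 4 survives at r4c1 ⇒ r4c1=4.
Step 8. [r1c3∈{2}] nothing but 2 survives at r1c3. So r1c3=2.

Answer: 1 4 2 3 / 3 2 1 4 / 2 3 4 1 / 4 1 3 2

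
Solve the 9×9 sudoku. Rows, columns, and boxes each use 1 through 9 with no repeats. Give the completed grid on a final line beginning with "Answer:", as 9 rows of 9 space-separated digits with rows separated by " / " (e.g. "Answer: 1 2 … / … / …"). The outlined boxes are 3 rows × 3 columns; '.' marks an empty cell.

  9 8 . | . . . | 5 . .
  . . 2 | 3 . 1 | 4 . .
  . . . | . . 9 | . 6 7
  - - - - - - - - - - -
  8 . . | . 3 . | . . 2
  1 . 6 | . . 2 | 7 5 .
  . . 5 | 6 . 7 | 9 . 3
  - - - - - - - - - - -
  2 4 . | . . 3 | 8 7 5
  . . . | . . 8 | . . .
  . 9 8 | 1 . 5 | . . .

Step 1. [r4c6∈{4}] nothing but 4 survives at r4c6. So r4c6=4.
Step 2. [r7c4∈{9}] nothing but 9 survives at r7c4. So r7c4=9.
Step 3. [r4c8∈{1}] only 1 remains possible at r4c8 ⇒ r4c8=1.
Step 4. [r5c4∈{8}] nothing but 8 survives at r5c4. So r5c4=8.
Step 5. [r3c5∈{2,4,5,8}] row 3 places 8 nowhere but r3c5 ⇒ r3c5=8.
Step 6. [r2c5∈{5,6,7}] in col 5, 5 fits only at r2c5, so r2c5=5.
Step 7. [r7c3∈{1}] r7c3's peers cover all but 1. So r7c3=1.
Step 8. [r7c5∈{6}] r7c5's peers cover all but 6. So r7c5=6.
Step 9. [r4c2∈{7}] r4c2's peers cover all but 7 ⇒ r4c2=7.
Step 10. [r2c1∈{6,7}] across row 2, 7 lands solely at r2c1. So r2c1=7.
Step 11. [r9c5∈{2,4,7}] 7 has one home in row 9: r9c5 ⇒ r9c5=7.
Step 12. [r5c9∈{4}] r5c9 has the single candidate 4, so r5c9=4.
Step 13. [r9c9∈{6}] r9c9 has the single candidate 6. So r9c9=6.
Step 14. [r9c1∈{3}] nothing but 3 survives at r9c1, so r9c1=3.
Step 15. [r9c7∈{2}] r9c7 is down to just 2 ⇒ r9c7=2.
Step 16. [r3c4∈{2,4}] r3c4 is the only open cell in row 3 admitting 2. So r3c4=2.
Step 17. [r8c4∈{4}] nothing but 4 survives at r8c4. So r8c4=4.
Step 18. [r3c2∈{1,3,5}] col 2 places 1 nowhere but r3c2. So r3c2=1.
Step 19. [r3c7∈{3}] r3c7 has the single candidate 3 ⇒ r3c7=3.
Step 20. [r8c2∈{5,6}] in col 2, 5 fits only at r8c2, so r8c2=5.
Step 21. [r3c3∈{4}] nothing but 4 survives at r3c3, so r3c3=4.
Step 22. [r2c9∈{8,9}] in col 9, 8 fits only at r2c9, so r2c9=8.
Step 23. [r8c9∈{1,9}] in col 9, 9 fits only at r8c9, so r8c9=9.
Step 24. [r2c8∈{9}] r2c8's peers cover all but 9 ⇒ r2c8=9.
Step 25. [r6c8∈{8}] nothing but 8 survives at r6c8. So r6c8=8.
Step 26. [r3c1∈{5}] only 5 remains possible at r3c1. So r3c1=5.
Step 27. [r1c9∈{1}] only 1 remains possible at r1c9 ⇒ r1c9=1.
Step 28. [r1c6∈{6}] r1c6 has the single candidate 6. So r1c6=6.
Step 29. [r4c3∈{9}] nothing but 9 survives at r4c3. So r4c3=9.
Step 30. [r6c2∈{2}] nothing but 2 survives at r6c2 ⇒ r6c2=2.
Step 31. [r8c3∈{7}] only 7 remains possible at r8c3, so r8c3=7.
Step 32. [r6c5∈{1}] r6c5's peers cover all but 1 ⇒ r6c5=1.
Step 33. [r8c1∈{6}] r8c1's peers cover all but 6 ⇒ r8c1=6.
Step 34. [r5c2∈{3}] r5c2 is down to just 3, so r5c2=3.
Step 35. [r5c5∈{9}] r5c5's peers cover all but 9, so r5c5=9.
Step 36. [r1c5∈{4}] r1c5's peers cover all but 4. So r1c5=4.
Step 37. [r2c2∈{6}] r2c2 has the single candidate 6 ⇒ r2c2=6.
Step 38. [r8c7∈{1}] only 1 remains possible at r8c7. So r8c7=1.
Step 39. [r1c4∈{7}] r1c4 has the single candidate 7, so r1c4=7.
Step 40. [r4c4∈{5}] r4c4 is down to just 5 ⇒ r4c4=5.
Step 41. [r6c1∈{4}] r6c1 is down to just 4 ⇒ r6c1=4.
Step 42. [r1c3∈{3}] r1c3's peers cover all but 3, so r1c3=3.
Step 43. [r4c7∈{6}] r4c7 has the single candidate 6 ⇒ r4c7=6.
Step 44. [r8c5∈{2}] nothing but 2 survives at r8c5. So r8c5=2.
Step 45. [r9c8∈{4}] r9c8 has the single candidate 4 ⇒ r9c8=4.
Step 46. [r1c8∈{2}] r1c8 has the single candidate 2, so r1c8=2.
Step 47. [r8c8∈{3}] nothing but 3 survives at r8c8 ⇒ r8c8=3.

Answer: 9 8 3 7 4 6 5 2 1 / 7 6 2 3 5 1 4 9 8 / 5 1 4 2 8 9 3 6 7 / 8 7 9 5 3 4 6 1 2 / 1 3 6 8 9 2 7 5 4 / 4 2 5 6 1 7 9 8 3 / 2 4 1 9 6 3 8 7 5 / 6 5 7 4 2 8 1 3 9 / 3 9 8 1 7 5 2 4 6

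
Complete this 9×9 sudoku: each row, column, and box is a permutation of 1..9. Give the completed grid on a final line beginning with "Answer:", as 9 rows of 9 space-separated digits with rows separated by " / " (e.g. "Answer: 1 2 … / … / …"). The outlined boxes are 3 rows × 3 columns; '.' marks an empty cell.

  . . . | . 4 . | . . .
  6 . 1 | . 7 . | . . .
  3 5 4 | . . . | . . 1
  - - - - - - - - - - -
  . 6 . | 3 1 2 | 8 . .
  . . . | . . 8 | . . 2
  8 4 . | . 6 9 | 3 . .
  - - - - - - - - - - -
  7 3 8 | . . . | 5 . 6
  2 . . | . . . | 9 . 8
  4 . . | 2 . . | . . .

Step 1. [r1c1∈{9}] r1c1 has the single candidate 9, so r1c1=9.
Step 2. [r6c8∈{1,5,7}] r6c8 is the only open cell in row 6 admitting 1 ⇒ r6c8=1.
Step 3. [r5c5∈{5}] r5c5 has the single candidate 5 ⇒ r5c5=5.
Step 4. [r3c6∈{6}] only 6 remains possible at r3c6. So r3c6=6.
Step 5. [r5c4∈{4,7}] across box 5, 4 lands solely at r5c4. So r5c4=4.
Step 6. [r3c5∈{2,8,9}] across col 5, 2 lands solely at r3c5, so r3c5=2.
Step 7. [r3c7∈{7}] nothing but 7 survives at r3c7 ⇒ r3c7=7.
Step 8. [r4c1∈{5}] only 5 remains possible at r4c1 ⇒ r4c1=5.
Step 9. [r8c4∈{1,5,6,7}] in col 4, 6 fits only at r8c4 ⇒ r8c4=6.
Step 10. [r8c5∈{3}] r8c5 has the single candidate 3. So r8c5=3.
Step 11. [r6c9∈{5,7}] 5 has one home in row 6: r6c9, so r6c9=5.
Step 12. [r1c9∈{3}] r1c9 is down to just 3. So r1c9=3.
Step 13. [r9c9∈{7}] only 7 remains possible at r9c9, so r9c9=7.
Step 14. [r8c8∈{4}] r8c8 is down to just 4. So r8c8=4.
Step 15. [r8c2∈{1}] nothing but 1 survives at r8c2 ⇒ r8c2=1.
Step 16. [r9c2∈{9}] nothing but 9 survives at r9c2. So r9c2=9.
Step 17. [r5c2∈{7}] r5c2 has the single candidate 7. So r5c2=7.
Step 18. [r4c3∈{9}] only 9 remains possible at r4c3. So r4c3=9.
Step 19. [r2c9∈{4,9}] 9 has one home in col 9: r2c9 ⇒ r2c9=9.
Step 20. [r3c8∈{8}] nothing but 8 survives at r3c8, so r3c8=8.
Step 21. [r7c8∈{2}] nothing but 2 survives at r7c8, so r7c8=2.
Step 22. [r2c8∈{5}] only 5 remains possible at r2c8. So r2c8=5.
Step 23. [r1c4∈{1,5,8}] across col 4, 5 lands solely at r1c4, so r1c4=5.
Step 24. [r7c4∈{1,9}] r7c4 is the only open cell in col 4 admitting 1 ⇒ r7c4=1.
Step 25. [r8c3∈{5}] r8c3 is down to just 5 ⇒ r8c3=5.
Step 26. [r1c2∈{2,8}] 8 has one home in row 1: r1c2, so r1c2=8.
Step 27. [r1c8∈{6}] r1c8 is down to just 6. So r1c8=6.
Step 28. [r1c7∈{2}] r1c7's peers cover all but 2, so r1c7=2.
Step 29. [r5c8∈{9}] r5c8 is down to just 9. So r5c8=9.
Step 30. [r1c6∈{1}] only 1 remains possible at r1c6. So r1c6=1.
Step 31. [r7c6∈{4}] nothing but 4 survives at r7c6. So r7c6=4.
Step 32. [r5c3∈{3}] r5c3 has the single candidate 3. So r5c3=3.
Step 33. [r9c6∈{5}] nothing but 5 survives at r9c6 ⇒ r9c6=5.
Step 34. [r9c7∈{1}] r9c7's peers cover all but 1. So r9c7=1.
Step 35. [r3c4∈{9}] nothing but 9 survives at r3c4, so r3c4=9.
Step 36. [r2c2∈{2}] nothing but 2 survives at r2c2. So r2c2=2.
Step 37. [r4c9∈{4}] nothing but 4 survives at r4c9 ⇒ r4c9=4.
Step 38. [r2c4∈{8}] r2c4 is down to just 8 ⇒ r2c4=8.
Step 39. [r5c7∈{6}] r5c7 has the single candidate 6 ⇒ r5c7=6.
Step 40. [r8c6∈{7}] only 7 remains possible at r8c6 ⇒ r8c6=7.
Step 41. [r9c3∈{6}] r9c3's peers cover all but 6. So r9c3=6.
Step 42. [r6c4∈{7}] only 7 remains possible at r6c4. So r6c4=7.
Step 43. [r5c1∈{1}] only 1 remains possible at r5c1, so r5c1=1.
Step 44. [r2c6∈{3}] r2c6's peers cover all but 3. So r2c6=3.
Step 45. [r9c5∈{8}] r9c5 is down to just 8, so r9c5=8.
Step 46. [r9c8∈{3}] nothing but 3 survives at r9c8 ⇒ r9c8=3.
Step 47. [r1c3∈{7}] r1c3 has the single candidate 7. So r1c3=7.
Step 48. [r6c3∈{2}] only 2 remains possible at r6c3. So r6c3=2.
Step 49. [r2c7∈{4}] r2c7 has the single candidate 4, so r2c7=4.
Step 50. [r4c8∈{7}] only 7 remains possible at r4c8, so r4c8=7.
Step 51. [r7c5∈{9}] r7c5 has the single candidate 9. So r7c5=9.

Answer: 9 8 7 5 4 1 2 6 3 / 6 2 1 8 7 3 4 5 9 / 3 5 4 9 2 6 7 8 1 / 5 6 9 3 1 2 8 7 4 / 1 7 3 4 5 8 6 9 2 / 8 4 2 7 6 9 3 1 5 / 7 3 8 1 9 4 5 2 6 / 2 1 5 6 3 7 9 4 8 / 4 9 6 2 8 5 1 3 7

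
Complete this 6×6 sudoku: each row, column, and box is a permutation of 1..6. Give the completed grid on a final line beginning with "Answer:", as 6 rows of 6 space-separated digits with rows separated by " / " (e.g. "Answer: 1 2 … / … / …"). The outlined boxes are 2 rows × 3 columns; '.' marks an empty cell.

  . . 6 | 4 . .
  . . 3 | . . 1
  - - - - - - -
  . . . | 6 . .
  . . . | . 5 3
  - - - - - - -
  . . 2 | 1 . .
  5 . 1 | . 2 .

Step 1. [r4c3∈{4}] r4c3's peers cover all but 4. So r4c3=4.
Step 2. [r4c4∈{2}] r4c4's peers cover all but 2. So r4c4=2.
Step 3. [r5c6∈{4,5,6}] row 5 places 5 nowhere but r5c6, so r5c6=5.
Step 4. [r1c2∈{1,2,5}] across row 1, 5 lands solely at r1c2, so r1c2=5.
Step 5. [r3c5∈{1,4}] r3c5 is the only open cell in col 5 admitting 1 ⇒ r3c5=1.
Step 6. [r5c5∈{3,4,6}] across col 5, 4 lands solely at r5c5 ⇒ r5c5=4.
Step 7. [r6c2∈{3,4,6}] row 6 places 4 nowhere but r6c2 ⇒ r6c2=4.
Step 8. [r2c2∈{2}] r2c2 is down to just 2, so r2c2=2.
Step 9. [r4c2∈{1,6}] r4c2 is the only open cell in col 2 admitting 1 ⇒ r4c2=1.
Step 10. [r3c2∈{3}] only 3 remains possible at r3c2 ⇒ r3c2=3.
Step 11. [r4c1∈{6}] r4c1's peers cover all but 6 ⇒ r4c1=6.
Step 12. [r1c1∈{1}] only 1 remains possible at r1c1, so r1c1=1.
Step 13. [r2c5∈{6}] nothing but 6 survives at r2c5 ⇒ r2c5=6.
Step 14. [r5c2∈{6}] nothing but 6 survives at r5c2. So r5c2=6.
Step 15. [r3c3∈{5}] r3c3 has the single candidate 5. So r3c3=5.
Step 16. [r2c1∈{4}] r2c1 is down to just 4, so r2c1=4.
Step 17. [r6c4∈{3}] only 3 remains possible at r6c4 ⇒ r6c4=3.
Step 18. [r5c1∈{3}] nothing but 3 survives at r5c1, so r5c1=3.
Step 19. [r1c6∈{2}] nothing but 2 survives at r1c6 ⇒ r1c6=2.
Step 20. [r2c4∈{5}] r2c4's peers cover all but 5. So r2c4=5.
Step 21. [r3c6∈{4}] r3c6 is down to just 4, so r3c6=4.
Step 22. [r6c6∈{6}] r6c6 is down to just 6. So r6c6=6.
Step 23. [r1c5∈{3}] r1c5 has the single candidate 3. So r1c5=3.
Step 24. [r3c1∈{2}] r3c1's peers cover all but 2, so r3c1=2.

Answer: 1 5 6 4 3 2 / 4 2 3 5 6 1 / 2 3 5 6 1 4 / 6 1 4 2 5 3 / 3 6 2 1 4 5 / 5 4 1 3 2 6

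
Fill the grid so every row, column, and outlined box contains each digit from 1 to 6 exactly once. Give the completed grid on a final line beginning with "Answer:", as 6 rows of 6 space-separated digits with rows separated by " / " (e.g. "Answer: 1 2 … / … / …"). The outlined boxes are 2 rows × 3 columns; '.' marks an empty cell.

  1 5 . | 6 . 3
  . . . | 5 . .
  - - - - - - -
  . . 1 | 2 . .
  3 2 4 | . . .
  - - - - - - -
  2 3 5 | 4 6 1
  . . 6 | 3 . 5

Step 1. [r1c5∈{2,4}] r1c5 is the only open cell in row 1 admitting 4. So r1c5=4.
Step 2. [r3c2∈{6}] r3c2's peers cover all but 6, so r3c2=6.
Step 3. [r2c6∈{2}] r2c6 has the single candidate 2, so r2c6=2.
Step 4. [r2c2∈{4}] only 4 remains possible at r2c2, so r2c2=4.
Step 5. [r4c5∈{1,5}] row 4 places 5 nowhere but r4c5. So r4c5=5.
Step 6. [r3c5∈{3}] r3c5's peers cover all but 3. So r3c5=3.
Step 7. [r3c6∈{4}] r3c6 is down to just 4, so r3c6=4.
Step 8. [r6c2∈{1}] only 1 remains possible at r6c2. So r6c2=1.
Step 9. [r4c4∈{1}] only 1 remains possible at r4c4, so r4c4=1.
Step 10. [r4c6∈{6}] nothing but 6 survives at r4c6, so r4c6=6.
Step 11. [r2c5∈{1}] only 1 remains possible at r2c5. So r2c5=1.
Step 12. [r6c1∈{4}] nothing but 4 survives at r6c1, so r6c1=4.
Step 13. [r2c3∈{3}] r2c3 is down to just 3. So r2c3=3.
Step 14. [r1c3∈{2}] r1c3 has the single candidate 2. So r1c3=2.
Step 15. [r2c1∈{6}] only 6 remains possible at r2c1. So r2c1=6.
Step 16. [r3c1∈{5}] r3c1 has the single candidate 5. So r3c1=5.
Step 17. [r6c5∈{2}] r6c5's peers cover all but 2. So r6c5=2.

Answer: 1 5 2 6 4 3 / 6 4 3 5 1 2 / 5 6 1 2 3 4 / 3 2 4 1 5 6 / 2 3 5 4 6 1 / 4 1 6 3 2 5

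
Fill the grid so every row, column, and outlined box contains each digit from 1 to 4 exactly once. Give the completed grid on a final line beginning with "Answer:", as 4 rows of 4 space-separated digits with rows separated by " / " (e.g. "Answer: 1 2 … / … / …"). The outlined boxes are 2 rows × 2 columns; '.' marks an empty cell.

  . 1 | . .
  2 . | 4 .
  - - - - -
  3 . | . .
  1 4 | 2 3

Step 1. [r2c4∈{1}] nothing but 1 survives at r2c4. So r2c4=1.
Step 2. [r1c1∈{4}] nothing but 4 survives at r1c1, so r1c1=4.
Step 3. [r1c4∈{2}] r1c4 has the single candidate 2. So r1c4=2.
Step 4. [r1c3∈{3}] r1c3's peers cover all but 3, so r1c3=3.
Step 5. [r3c3∈{1}] r3c3's peers cover all but 1. So r3c3=1.
Step 6. [r2c2∈{3}] r2c2 has the single candidate 3. So r2c2=3.
Step 7. [r3c4∈{4}] r3c4's peers cover all but 4, so r3c4=4.
Step 8. [r3c2∈{2}] r3c2 is down to just 2 ⇒ r3c2=2.

Answer: 4 1 3 2 / 2 3 4 1 / 3 2 1 4 / 1 4 2 3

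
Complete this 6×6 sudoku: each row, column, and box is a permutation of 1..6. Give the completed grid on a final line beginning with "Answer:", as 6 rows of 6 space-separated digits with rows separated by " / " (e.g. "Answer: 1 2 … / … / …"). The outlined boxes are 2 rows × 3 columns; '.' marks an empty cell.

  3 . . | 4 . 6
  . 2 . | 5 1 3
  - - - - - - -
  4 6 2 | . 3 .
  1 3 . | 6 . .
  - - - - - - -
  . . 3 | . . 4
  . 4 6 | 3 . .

Step 1. [r5c4∈{1,2}] across col 4, 2 lands solely at r5c4 ⇒ r5c4=2.
Step 2. [r6c5∈{5}] r6c5 has the single candidate 5, so r6c5=5.
Step 3. [r4c6∈{2,5}] 2 has one home in col 6: r4c6 ⇒ r4c6=2.
Step 4. [r1c3∈{1,5}] r1c3 is the only open cell in col 3 admitting 1 ⇒ r1c3=1.
Step 5. [r6c6∈{1}] only 1 remains possible at r6c6. So r6c6=1.
Step 6. [r1c2∈{5}] r1c2 has the single candidate 5, so r1c2=5.
Step 7. [r3c6∈{5}] r3c6's peers cover all but 5 ⇒ r3c6=5.
Step 8. [r5c5∈{6}] nothing but 6 survives at r5c5. So r5c5=6.
Step 9. [r6c1∈{2}] r6c1's peers cover all but 2 ⇒ r6c1=2.
Step 10. [r5c1∈{5}] only 5 remains possible at r5c1, so r5c1=5.
Step 11. [r3c4∈{1}] r3c4 is down to just 1 ⇒ r3c4=1.
Step 12. [r5c2∈{1}] r5c2 is down to just 1. So r5c2=1.
Step 13. [r1c5∈{2}] r1c5 is down to just 2. So r1c5=2.
Step 14. [r4c3∈{5}] r4c3's peers cover all but 5 ⇒ r4c3=5.
Step 15. [r2c3∈{4}] r2c3's peers cover all but 4, so r2c3=4.
Step 16. [r2c1∈{6}] r2c1 has the single candidate 6, so r2c1=6.
Step 17. [r4c5∈{4}] only 4 remains possible at r4c5 ⇒ r4c5=4.

Answer: 3 5 1 4 2 6 / 6 2 4 5 1 3 / 4 6 2 1 3 5 / 1 3 5 6 4 2 / 5 1 3 2 6 4 / 2 4 6 3 5 1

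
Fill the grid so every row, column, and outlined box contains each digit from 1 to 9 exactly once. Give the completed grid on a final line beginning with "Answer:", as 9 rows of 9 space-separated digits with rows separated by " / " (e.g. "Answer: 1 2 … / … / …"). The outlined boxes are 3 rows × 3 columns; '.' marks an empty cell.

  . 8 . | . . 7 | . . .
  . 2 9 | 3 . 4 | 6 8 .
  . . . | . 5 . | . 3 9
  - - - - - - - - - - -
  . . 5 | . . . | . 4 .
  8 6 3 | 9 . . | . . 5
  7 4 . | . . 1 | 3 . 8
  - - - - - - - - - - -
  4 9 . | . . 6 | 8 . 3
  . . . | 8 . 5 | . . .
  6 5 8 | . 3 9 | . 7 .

Step 1. [r5c6∈{2}] r5c6 is down to just 2 ⇒ r5c6=2.
Step 2. [r3c1∈{1}] nothing but 1 survives at r3c1 ⇒ r3c1=1.
Step 3. [r5c8∈{1}] only 1 remains possible at r5c8, so r5c8=1.
Step 4. [r2c5∈{1}] r2c5's peers cover all but 1, so r2c5=1.
Step 5. [r6c5∈{6}] r6c5 is down to just 6 ⇒ r6c5=6.
Step 6. [r1c7∈{1,2,4,5}] across col 7, 5 lands solely at r1c7 ⇒ r1c7=5.
Step 7. [r1c8∈{2}] r1c8 is down to just 2, so r1c8=2.
Step 8. [r9c4∈{1,2,4}] col 4 places 4 nowhere but r9c4, so r9c4=4.
Step 9. [r4c4∈{7}] only 7 remains possible at r4c4. So r4c4=7.
Step 10. [r1c9∈{1,4}] r1c9 is the only open cell in row 1 admitting 1. So r1c9=1.
Step 11. [r9c9∈{2}] r9c9 is down to just 2, so r9c9=2.
Step 12. [r8c2∈{1,3,7}] col 2 places 3 nowhere but r8c2, so r8c2=3.
Step 13. [r8c1∈{2}] r8c1's peers cover all but 2 ⇒ r8c1=2.
Step 14. [r3c7∈{4,7}] in box 3, 4 fits only at r3c7, so r3c7=4.
Step 15. [r8c8∈{6,9}] across col 8, 6 lands solely at r8c8 ⇒ r8c8=6.
Step 16. [r8c7∈{1,9}] in row 8, 9 fits only at r8c7, so r8c7=9.
Step 17. [r7c5∈{2,7}] in col 5, 2 fits only at r7c5, so r7c5=2.
Step 18. [r7c3∈{1,7}] in row 7, 7 fits only at r7c3, so r7c3=7.
Step 19. [r3c3∈{6}] r3c3 is down to just 6. So r3c3=6.
Step 20. [r4c6∈{3,8}] r4c6 is the only open cell in row 4 admitting 3 ⇒ r4c6=3.
Step 21. [r1c5∈{9}] only 9 remains possible at r1c5 ⇒ r1c5=9.
Step 22. [r2c9∈{7}] nothing but 7 survives at r2c9 ⇒ r2c9=7.
Step 23. [r3c4∈{2}] r3c4 is down to just 2 ⇒ r3c4=2.
Step 24. [r4c7∈{2}] r4c7 is down to just 2, so r4c7=2.
Step 25. [r3c2∈{7}] nothing but 7 survives at r3c2 ⇒ r3c2=7.
Step 26. [r6c4∈{5}] r6c4 is down to just 5, so r6c4=5.
Step 27. [r9c7∈{1}] r9c7 is down to just 1, so r9c7=1.
Step 28. [r6c8∈{9}] nothing but 9 survives at r6c8 ⇒ r6c8=9.
Step 29. [r7c4∈{1}] nothing but 1 survives at r7c4 ⇒ r7c4=1.
Step 30. [r4c2∈{1}] r4c2 has the single candidate 1, so r4c2=1.
Step 31. [r4c5∈{8}] only 8 remains possible at r4c5. So r4c5=8.
Step 32. [r5c7∈{7}] only 7 remains possible at r5c7, so r5c7=7.
Step 33. [r4c9∈{6}] r4c9's peers cover all but 6 ⇒ r4c9=6.
Step 34. [r8c9∈{4}] only 4 remains possible at r8c9 ⇒ r8c9=4.
Step 35. [r3c6∈{8}] r3c6's peers cover all but 8 ⇒ r3c6=8.
Step 36. [r5c5∈{4}] only 4 remains possible at r5c5, so r5c5=4.
Step 37. [r1c3∈{4}] r1c3 is down to just 4, so r1c3=4.
Step 38. [r7c8∈{5}] r7c8 is down to just 5, so r7c8=5.
Step 39. [r6c3∈{2}] r6c3 is down to just 2, so r6c3=2.
Step 40. [r1c4∈{6}] only 6 remains possible at r1c4 ⇒ r1c4=6.
Step 41. [r8c5∈{7}] r8c5 has the single candidate 7. So r8c5=7.
Step 42. [r2c1∈{5}] nothing but 5 survives at r2c1 ⇒ r2c1=5.
Step 43. [r1c1∈{3}] r1c1 has the single candidate 3, so r1c1=3.
Step 44. [r4c1∈{9}] r4c1 has the single candidate 9. So r4c1=9.
Step 45. [r8c3∈{1}] r8c3's peers cover all but 1 ⇒ r8c3=1.

Answer: 3 8 4 6 9 7 5 2 1 / 5 2 9 3 1 4 6 8 7 / 1 7 6 2 5 8 4 3 9 / 9 1 5 7 8 3 2 4 6 / 8 6 3 9 4 2 7 1 5 / 7 4 2 5 6 1 3 9 8 / 4 9 7 1 2 6 8 5 3 / 2 3 1 8 7 5 9 6 4 / 6 5 8 4 3 9 1 7 2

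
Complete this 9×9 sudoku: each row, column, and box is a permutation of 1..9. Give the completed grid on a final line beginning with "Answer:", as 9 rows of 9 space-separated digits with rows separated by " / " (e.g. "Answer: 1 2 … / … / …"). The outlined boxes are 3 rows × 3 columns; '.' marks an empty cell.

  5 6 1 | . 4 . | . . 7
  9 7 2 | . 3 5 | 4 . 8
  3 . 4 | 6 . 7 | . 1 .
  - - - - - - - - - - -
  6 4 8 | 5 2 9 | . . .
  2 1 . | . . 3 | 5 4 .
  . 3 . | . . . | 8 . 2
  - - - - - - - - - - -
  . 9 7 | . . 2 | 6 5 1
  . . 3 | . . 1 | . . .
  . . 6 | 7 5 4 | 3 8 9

Step 1. [r7c5∈{8}] r7c5 is down to just 8 ⇒ r7c5=8.
Step 2. [r1c4∈{2,8,9}] in col 4, 2 fits only at r1c4 ⇒ r1c4=2.
Step 3. [r6c8∈{6,7,9}] in box 6, 9 fits only at r6c8 ⇒ r6c8=9.
Step 4. [r8c8∈{2,7}] across col 8, 2 lands solely at r8c8 ⇒ r8c8=2.
Step 5. [r6c5∈{1,6,7}] across col 5, 1 lands solely at r6c5, so r6c5=1.
Step 6. [r8c5∈{6,9}] 6 has one home in row 8: r8c5, so r8c5=6.
Step 7. [r8c1∈{4,8}] r8c1 is the only open cell in col 1 admitting 8. So r8c1=8.
Step 8. [r4c8∈{3,7}] 7 has one home in col 8: r4c8 ⇒ r4c8=7.
Step 9. [r3c7∈{2,9}] in row 3, 2 fits only at r3c7 ⇒ r3c7=2.
Step 10. [r8c7∈{7}] r8c7 has the single candidate 7 ⇒ r8c7=7.
Step 11. [r3c9∈{5}] r3c9 has the single candidate 5 ⇒ r3c9=5.
Step 12. [r7c4∈{3}] r7c4 is down to just 3. So r7c4=3.
Step 13. [r7c1∈{4}] nothing but 4 survives at r7c1. So r7c1=4.
Step 14. [r9c1∈{1}] r9c1 is down to just 1, so r9c1=1.
Step 15. [r8c2∈{5}] r8c2 has the single candidate 5, so r8c2=5.
Step 16. [r8c4∈{9}] r8c4 is down to just 9, so r8c4=9.
Step 17. [r8c9∈{4}] r8c9's peers cover all but 4 ⇒ r8c9=4.
Step 18. [r1c7∈{9}] only 9 remains possible at r1c7 ⇒ r1c7=9.
Step 19. [r6c1∈{7}] r6c1's peers cover all but 7. So r6c1=7.
Step 20. [r5c5∈{7}] r5c5's peers cover all but 7. So r5c5=7.
Step 21. [r5c4∈{8}] only 8 remains possible at r5c4. So r5c4=8.
Step 22. [r5c3∈{9}] r5c3 is down to just 9. So r5c3=9.
Step 23. [r1c8∈{3}] r1c8 has the single candidate 3 ⇒ r1c8=3.
Step 24. [r9c2∈{2}] r9c2 has the single candidate 2, so r9c2=2.
Step 25. [r3c2∈{8}] r3c2 is down to just 8, so r3c2=8.
Step 26. [r6c6∈{6}] r6c6 is down to just 6. So r6c6=6.
Step 27. [r2c8∈{6}] nothing but 6 survives at r2c8, so r2c8=6.
Step 28. [r3c5∈{9}] r3c5 has the single candidate 9, so r3c5=9.
Step 29. [r2c4∈{1}] r2c4 is down to just 1 ⇒ r2c4=1.
Step 30. [r5c9∈{6}] nothing but 6 survives at r5c9. So r5c9=6.
Step 31. [r4c9∈{3}] nothing but 3 survives at r4c9. So r4c9=3.
Step 32. [r6c3∈{5}] nothing but 5 survives at r6c3 ⇒ r6c3=5.
Step 33. [r4c7∈{1}] r4c7 is down to just 1. So r4c7=1.
Step 34. [r6c4∈{4}] r6c4 has the single candidate 4. So r6c4=4.
Step 35. [r1c6∈{8}] r1c6 is down to just 8, so r1c6=8.

Answer: 5 6 1 2 4 8 9 3 7 / 9 7 2 1 3 5 4 6 8 / 3 8 4 6 9 7 2 1 5 / 6 4 8 5 2 9 1 7 3 / 2 1 9 8 7 3 5 4 6 / 7 3 5 4 1 6 8 9 2 / 4 9 7 3 8 2 6 5 1 / 8 5 3 9 6 1 7 2 4 / 1 2 6 7 5 4 3 8 9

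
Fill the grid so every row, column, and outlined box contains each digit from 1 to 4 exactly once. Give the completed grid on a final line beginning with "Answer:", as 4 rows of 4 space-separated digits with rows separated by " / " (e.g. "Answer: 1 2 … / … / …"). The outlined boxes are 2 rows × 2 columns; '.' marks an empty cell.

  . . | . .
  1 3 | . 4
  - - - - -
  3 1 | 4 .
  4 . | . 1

Step 1. [r2c3∈{2}] nothing but 2 survives at r2c3, so r2c3=2.
Step 2. [r4c2∈{2}] r4c2 has the single candidate 2 ⇒ r4c2=2.
Step 3. [r4c3∈{3}] only 3 remains possible at r4c3 ⇒ r4c3=3.
Step 4. [r1c1∈{2}] only 2 remains possible at r1c1 ⇒ r1c1=2.
Step 5. [r3c4∈{2}] r3c4 is down to just 2. So r3c4=2.
Step 6. [r1c4∈{3}] nothing but 3 survives at r1c4, so r1c4=3.
Step 7. [r1c2∈{4}] only 4 remains possible at r1c2 ⇒ r1c2=4.
Step 8. [r1c3∈{1}] r1c3's peers cover all but 1, so r1c3=1.

Answer: 2 4 1 3 / 1 3 2 4 / 3 1 4 2 / 4 2 3 1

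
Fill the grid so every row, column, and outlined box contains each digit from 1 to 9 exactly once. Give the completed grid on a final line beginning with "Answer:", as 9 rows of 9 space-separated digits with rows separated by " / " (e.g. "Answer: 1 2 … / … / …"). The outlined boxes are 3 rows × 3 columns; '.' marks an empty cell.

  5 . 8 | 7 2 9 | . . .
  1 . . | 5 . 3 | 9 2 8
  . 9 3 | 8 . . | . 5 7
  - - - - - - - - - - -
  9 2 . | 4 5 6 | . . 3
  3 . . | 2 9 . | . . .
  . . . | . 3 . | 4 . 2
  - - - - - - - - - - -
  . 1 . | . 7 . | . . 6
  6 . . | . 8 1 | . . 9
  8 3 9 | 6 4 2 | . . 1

Step 1. [r6c1∈{7}] only 7 remains possible at r6c1 ⇒ r6c1=7.
Step 2. [r9c8∈{7}] r9c8's peers cover all but 7. So r9c8=7.
Step 3. [r4c3∈{1}] only 1 remains possible at r4c3, so r4c3=1.
Step 4. [r4c8∈{8}] nothing but 8 survives at r4c8, so r4c8=8.
Step 5. [r9c7∈{5}] nothing but 5 survives at r9c7 ⇒ r9c7=5.
Step 6. [r8c4∈{3}] r8c4's peers cover all but 3. So r8c4=3.
Step 7. [r8c8∈{4}] r8c8 is down to just 4, so r8c8=4.
Step 8. [r2c5∈{6}] only 6 remains possible at r2c5, so r2c5=6.
Step 9. [r1c2∈{4,6}] in box 1, 6 fits only at r1c2 ⇒ r1c2=6.
Step 10. [r5c9∈{5}] nothing but 5 survives at r5c9 ⇒ r5c9=5.
Step 11. [r6c8∈{1,6,9}] row 6 places 9 nowhere but r6c8 ⇒ r6c8=9.
Step 12. [r5c8∈{1,6}] in col 8, 6 fits only at r5c8 ⇒ r5c8=6.
Step 13. [r1c8∈{1,3}] across col 8, 1 lands solely at r1c8. So r1c8=1.
Step 14. [r5c3∈{4}] r5c3's peers cover all but 4, so r5c3=4.
Step 15. [r2c3∈{7}] r2c3's peers cover all but 7. So r2c3=7.
Step 16. [r6c6∈{8}] nothing but 8 survives at r6c6, so r6c6=8.
Step 17. [r7c7∈{2,3,8}] r7c7 is the only open cell in row 7 admitting 8, so r7c7=8.
Step 18. [r6c2∈{5}] only 5 remains possible at r6c2. So r6c2=5.
Step 19. [r8c3∈{2,5}] 5 has one home in row 8: r8c3 ⇒ r8c3=5.
Step 20. [r3c1∈{2,4}] in row 3, 2 fits only at r3c1 ⇒ r3c1=2.
Step 21. [r5c6∈{7}] r5c6 has the single candidate 7, so r5c6=7.
Step 22. [r7c3∈{2}] r7c3 is down to just 2, so r7c3=2.
Step 23. [r1c9∈{4}] r1c9's peers cover all but 4. So r1c9=4.
Step 24. [r7c6∈{5}] nothing but 5 survives at r7c6, so r7c6=5.
Step 25. [r3c7∈{6}] nothing but 6 survives at r3c7, so r3c7=6.
Step 26. [r7c4∈{9}] r7c4 is down to just 9. So r7c4=9.
Step 27. [r8c7∈{2}] only 2 remains possible at r8c7, so r8c7=2.
Step 28. [r3c5∈{1}] r3c5 is down to just 1 ⇒ r3c5=1.
Step 29. [r1c7∈{3}] r1c7 is down to just 3, so r1c7=3.
Step 30. [r5c2∈{8}] r5c2's peers cover all but 8 ⇒ r5c2=8.
Step 31. [r2c2∈{4}] only 4 remains possible at r2c2. So r2c2=4.
Step 32. [r7c1∈{4}] r7c1 is down to just 4. So r7c1=4.
Step 33. [r4c7∈{7}] r4c7 has the single candidate 7. So r4c7=7.
Step 34. [r6c4∈{1}] r6c4's peers cover all but 1 ⇒ r6c4=1.
Step 35. [r8c2∈{7}] nothing but 7 survives at r8c2, so r8c2=7.
Step 36. [r5c7∈{1}] r5c7 has the single candidate 1. So r5c7=1.
Step 37. [r7c8∈{3}] only 3 remains possible at r7c8 ⇒ r7c8=3.
Step 38. [r6c3∈{6}] r6c3 has the single candidate 6. So r6c3=6.
Step 39. [r3c6∈{4}] r3c6 is down to just 4. So r3c6=4.

Answer: 5 6 8 7 2 9 3 1 4 / 1 4 7 5 6 3 9 2 8 / 2 9 3 8 1 4 6 5 7 / 9 2 1 4 5 6 7 8 3 / 3 8 4 2 9 7 1 6 5 / 7 5 6 1 3 8 4 9 2 / 4 1 2 9 7 5 8 3 6 / 6 7 5 3 8 1 2 4 9 / 8 3 9 6 4 2 5 7 1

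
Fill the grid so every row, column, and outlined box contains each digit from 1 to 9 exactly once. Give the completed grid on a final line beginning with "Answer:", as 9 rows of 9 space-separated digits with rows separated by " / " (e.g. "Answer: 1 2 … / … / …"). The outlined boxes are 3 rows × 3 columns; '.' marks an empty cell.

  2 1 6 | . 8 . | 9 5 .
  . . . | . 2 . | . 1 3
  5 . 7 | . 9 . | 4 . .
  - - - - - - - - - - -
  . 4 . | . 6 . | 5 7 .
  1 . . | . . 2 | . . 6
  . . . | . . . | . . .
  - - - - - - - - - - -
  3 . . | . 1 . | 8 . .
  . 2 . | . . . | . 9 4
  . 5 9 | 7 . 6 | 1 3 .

Step 1. [r9c1∈{4,8}] across row 9, 8 lands solely at r9c1. So r9c1=8.
Step 2. [r4c1∈{9}] only 9 remains possible at r4c1, so r4c1=9.
Step 3. [r5c4∈{3,4,5,8,9}] across row 5, 9 lands solely at r5c4. So r5c4=9.
Step 4. [r6c7∈{2,3}] across col 7, 2 lands solely at r6c7, so r6c7=2.
Step 5. [r3c2∈{3,8}] r3c2 is the only open cell in box 1 admitting 3, so r3c2=3.
Step 6. [r9c5∈{4}] r9c5's peers cover all but 4 ⇒ r9c5=4.
Step 7. [r7c9∈{2,5,7}] across col 9, 5 lands solely at r7c9. So r7c9=5.
Step 8. [r7c2∈{6,7}] 7 has one home in row 7: r7c2 ⇒ r7c2=7.
Step 9. [r5c2∈{8}] r5c2 has the single candidate 8, so r5c2=8.
Step 10. [r5c5∈{3,5,7}] in row 5, 7 fits only at r5c5 ⇒ r5c5=7.
Step 11. [r2c1∈{4}] nothing but 4 survives at r2c1. So r2c1=4.
Step 12. [r3c6∈{1}] r3c6 is down to just 1, so r3c6=1.
Step 13. [r7c8∈{2,6}] r7c8 is the only open cell in row 7 admitting 6, so r7c8=6.
Step 14. [r1c9∈{7}] nothing but 7 survives at r1c9. So r1c9=7.
Step 15. [r6c9∈{1,8,9}] in row 6, 9 fits only at r6c9 ⇒ r6c9=9.
Step 16. [r6c4∈{1,3,4,5,8}] across row 6, 1 lands solely at r6c4 ⇒ r6c4=1.
Step 17. [r6c6∈{3,4,5,8}] 4 has one home in box 5: r6c6 ⇒ r6c6=4.
Step 18. [r1c6∈{3}] only 3 remains possible at r1c6, so r1c6=3.
Step 19. [r4c6∈{8}] r4c6 is down to just 8 ⇒ r4c6=8.
Step 20. [r8c6∈{5}] nothing but 5 survives at r8c6, so r8c6=5.
Step 21. [r4c4∈{3}] only 3 remains possible at r4c4. So r4c4=3.
Step 22. [r3c9∈{2,8}] 8 has one home in col 9: r3c9 ⇒ r3c9=8.
Step 23. [r5c3∈{3,5}] r5c3 is the only open cell in row 5 admitting 5 ⇒ r5c3=5.
Step 24. [r3c4∈{6}] r3c4's peers cover all but 6 ⇒ r3c4=6.
Step 25. [r6c2∈{6}] only 6 remains possible at r6c2, so r6c2=6.
Step 26. [r6c3∈{3}] r6c3's peers cover all but 3, so r6c3=3.
Step 27. [r3c8∈{2}] only 2 remains possible at r3c8. So r3c8=2.
Step 28. [r1c4∈{4}] nothing but 4 survives at r1c4 ⇒ r1c4=4.
Step 29. [r2c3∈{8}] only 8 remains possible at r2c3. So r2c3=8.
Step 30. [r4c3∈{2}] r4c3's peers cover all but 2, so r4c3=2.
Step 31. [r9c9∈{2}] r9c9's peers cover all but 2, so r9c9=2.
Step 32. [r5c8∈{4}] nothing but 4 survives at r5c8. So r5c8=4.
Step 33. [r2c7∈{6}] r2c7's peers cover all but 6. So r2c7=6.
Step 34. [r6c1∈{7}] r6c1 has the single candidate 7 ⇒ r6c1=7.
Step 35. [r4c9∈{1}] r4c9's peers cover all but 1. So r4c9=1.
Step 36. [r5c7∈{3}] r5c7's peers cover all but 3 ⇒ r5c7=3.
Step 37. [r6c8∈{8}] only 8 remains possible at r6c8 ⇒ r6c8=8.
Step 38. [r8c5∈{3}] r8c5's peers cover all but 3, so r8c5=3.
Step 39. [r2c6∈{7}] r2c6 is down to just 7, so r2c6=7.
Step 40. [r6c5∈{5}] r6c5 is down to just 5, so r6c5=5.
Step 41. [r8c1∈{6}] r8c1 is down to just 6, so r8c1=6.
Step 42. [r7c3∈{4}] r7c3 has the single candidate 4, so r7c3=4.
Step 43. [r8c7∈{7}] nothing but 7 survives at r8c7. So r8c7=7.
Step 44. [r7c4∈{2}] only 2 remains possible at r7c4 ⇒ r7c4=2.
Step 45. [r2c2∈{9}] only 9 remains possible at r2c2 ⇒ r2c2=9.
Step 46. [r8c4∈{8}] r8c4 has the single candidate 8, so r8c4=8.
Step 47. [r7c6∈{9}] r7c6 is down to just 9 ⇒ r7c6=9.
Step 48. [r8c3∈{1}] nothing but 1 survives at r8c3 ⇒ r8c3=1.
Step 49. [r2c4∈{5}] r2c4's peers cover all but 5 ⇒ r2c4=5.

Answer: 2 1 6 4 8 3 9 5 7 / 4 9 8 5 2 7 6 1 3 / 5 3 7 6 9 1 4 2 8 / 9 4 2 3 6 8 5 7 1 / 1 8 5 9 7 2 3 4 6 / 7 6 3 1 5 4 2 8 9 / 3 7 4 2 1 9 8 6 5 / 6 2 1 8 3 5 7 9 4 / 8 5 9 7 4 6 1 3 2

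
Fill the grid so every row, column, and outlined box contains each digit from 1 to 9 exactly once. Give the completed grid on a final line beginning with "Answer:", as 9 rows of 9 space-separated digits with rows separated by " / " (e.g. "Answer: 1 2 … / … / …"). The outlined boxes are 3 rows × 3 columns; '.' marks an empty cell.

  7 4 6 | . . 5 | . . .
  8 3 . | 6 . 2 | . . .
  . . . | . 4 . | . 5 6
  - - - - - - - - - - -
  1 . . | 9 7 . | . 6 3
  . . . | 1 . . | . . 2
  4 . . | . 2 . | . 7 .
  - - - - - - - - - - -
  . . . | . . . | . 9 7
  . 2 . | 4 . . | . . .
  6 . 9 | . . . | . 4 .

Step 1. [r5c8∈{8}] nothing but 8 survives at r5c8 ⇒ r5c8=8.
Step 2. [r2c8∈{1}] r2c8 is down to just 1 ⇒ r2c8=1.
Step 3. [r8c8∈{3}] only 3 remains possible at r8c8, so r8c8=3.
Step 4. [r8c1∈{5}] only 5 remains possible at r8c1 ⇒ r8c1=5.
Step 5. [r1c5∈{1,3,8,9}] row 1 places 1 nowhere but r1c5. So r1c5=1.
Step 6. [r7c1∈{3}] r7c1's peers cover all but 3. So r7c1=3.
Step 7. [r2c5∈{9}] r2c5's peers cover all but 9. So r2c5=9.
Step 8. [r5c1∈{9}] nothing but 9 survives at r5c1, so r5c1=9.
Step 9. [r8c6∈{1,6,7,8,9}] r8c6 is the only open cell in row 8 admitting 9, so r8c6=9.
Step 10. [r8c3∈{1,7,8}] across row 8, 7 lands solely at r8c3 ⇒ r8c3=7.
Step 11. [r2c3∈{5}] only 5 remains possible at r2c3. So r2c3=5.
Step 12. [r5c3∈{3}] r5c3 has the single candidate 3 ⇒ r5c3=3.
Step 13. [r6c3∈{8}] r6c3 has the single candidate 8. So r6c3=8.
Step 14. [r4c6∈{4,8}] across row 4, 8 lands solely at r4c6. So r4c6=8.
Step 15. [r9c5∈{3,5,8}] r9c5 is the only open cell in col 5 admitting 3. So r9c5=3.
Step 16. [r4c7∈{4,5}] row 4 places 4 nowhere but r4c7 ⇒ r4c7=4.
Step 17. [r5c7∈{5}] r5c7's peers cover all but 5, so r5c7=5.
Step 18. [r5c5∈{6}] nothing but 6 survives at r5c5. So r5c5=6.
Step 19. [r8c5∈{8}] nothing but 8 survives at r8c5 ⇒ r8c5=8.
Step 20. [r8c9∈{1}] nothing but 1 survives at r8c9, so r8c9=1.
Step 21. [r6c4∈{3,5}] 5 has one home in box 5: r6c4, so r6c4=5.
Step 22. [r3c1∈{2}] nothing but 2 survives at r3c1, so r3c1=2.
Step 23. [r7c6∈{1,6}] r7c6 is the only open cell in col 6 admitting 6. So r7c6=6.
Step 24. [r9c6∈{1,7}] across col 6, 1 lands solely at r9c6, so r9c6=1.
Step 25. [r9c2∈{8}] nothing but 8 survives at r9c2 ⇒ r9c2=8.
Step 26. [r1c9∈{8,9}] r1c9 is the only open cell in col 9 admitting 8, so r1c9=8.
Step 27. [r1c7∈{2,3,9}] across row 1, 9 lands solely at r1c7 ⇒ r1c7=9.
Step 28. [r3c7∈{3,7}] across col 7, 3 lands solely at r3c7. So r3c7=3.
Step 29. [r9c7∈{2}] r9c7's peers cover all but 2. So r9c7=2.
Step 30. [r3c3∈{1}] only 1 remains possible at r3c3. So r3c3=1.
Step 31. [r3c6∈{7}] only 7 remains possible at r3c6. So r3c6=7.
Step 32. [r7c3∈{4}] nothing but 4 survives at r7c3 ⇒ r7c3=4.
Step 33. [r9c4∈{7}] r9c4's peers cover all but 7. So r9c4=7.
Step 34. [r2c9∈{4}] only 4 remains possible at r2c9 ⇒ r2c9=4.
Step 35. [r4c2∈{5}] only 5 remains possible at r4c2. So r4c2=5.
Step 36. [r7c2∈{1}] r7c2 is down to just 1. So r7c2=1.
Step 37. [r4c3∈{2}] r4c3 is down to just 2, so r4c3=2.
Step 38. [r3c2∈{9}] only 9 remains possible at r3c2, so r3c2=9.
Step 39. [r7c4∈{2}] only 2 remains possible at r7c4 ⇒ r7c4=2.
Step 40. [r5c2∈{7}] r5c2 has the single candidate 7 ⇒ r5c2=7.
Step 41. [r6c2∈{6}] nothing but 6 survives at r6c2 ⇒ r6c2=6.
Step 42. [r8c7∈{6}] nothing but 6 survives at r8c7 ⇒ r8c7=6.
Step 43. [r6c7∈{1}] r6c7 is down to just 1 ⇒ r6c7=1.
Step 44. [r1c4∈{3}] nothing but 3 survives at r1c4 ⇒ r1c4=3.
Step 45. [r7c5∈{5}] nothing but 5 survives at r7c5 ⇒ r7c5=5.
Step 46. [r9c9∈{5}] r9c9 is down to just 5. So r9c9=5.
Step 47. [r2c7∈{7}] r2c7 has the single candidate 7, so r2c7=7.
Step 48. [r7c7∈{8}] nothing but 8 survives at r7c7. So r7c7=8.
Step 49. [r5c6∈{4}] nothing but 4 survives at r5c6, so r5c6=4.
Step 50. [r6c6∈{3}] r6c6 is down to just 3, so r6c6=3.
Step 51. [r3c4∈{8}] nothing but 8 survives at r3c4 ⇒ r3c4=8.
Step 52. [r1c8∈{2}] r1c8 has the single candidate 2. So r1c8=2.
Step 53. [r6c9∈{9}] r6c9's peers cover all but 9 ⇒ r6c9=9.

Answer: 7 4 6 3 1 5 9 2 8 / 8 3 5 6 9 2 7 1 4 / 2 9 1 8 4 7 3 5 6 / 1 5 2 9 7 8 4 6 3 / 9 7 3 1 6 4 5 8 2 / 4 6 8 5 2 3 1 7 9 / 3 1 4 2 5 6 8 9 7 / 5 2 7 4 8 9 6 3 1 / 6 8 9 7 3 1 2 4 5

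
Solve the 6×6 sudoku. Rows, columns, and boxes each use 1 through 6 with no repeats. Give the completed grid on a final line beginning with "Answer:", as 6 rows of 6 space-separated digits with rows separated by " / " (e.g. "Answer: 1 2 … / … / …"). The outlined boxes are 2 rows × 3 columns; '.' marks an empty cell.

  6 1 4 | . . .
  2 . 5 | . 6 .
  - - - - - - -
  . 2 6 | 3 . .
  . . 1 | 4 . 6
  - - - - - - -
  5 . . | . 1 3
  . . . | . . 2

Step 1. [r3c5∈{5}] r3c5 has the single candidate 5, so r3c5=5.
Step 2. [r5c2∈{4,6}] in row 5, 4 fits only at r5c2. So r5c2=4.
Step 3. [r2c2∈{3}] nothing but 3 survives at r2c2, so r2c2=3.
Step 4. [r6c4∈{5,6}] across row 6, 5 lands solely at r6c4, so r6c4=5.
Step 5. [r2c6∈{1,4}] across row 2, 4 lands solely at r2c6 ⇒ r2c6=4.
Step 6. [r1c4∈{2}] only 2 remains possible at r1c4. So r1c4=2.
Step 7. [r4c1∈{3}] r4c1's peers cover all but 3. So r4c1=3.
Step 8. [r4c2∈{5}] r4c2's peers cover all but 5. So r4c2=5.
Step 9. [r6c2∈{6}] r6c2 has the single candidate 6 ⇒ r6c2=6.
Step 10. [r6c1∈{1}] nothing but 1 survives at r6c1, so r6c1=1.
Step 11. [r3c1∈{4}] nothing but 4 survives at r3c1 ⇒ r3c1=4.
Step 12. [r1c6∈{5}] only 5 remains possible at r1c6, so r1c6=5.
Step 13. [r4c5∈{2}] nothing but 2 survives at r4c5 ⇒ r4c5=2.
Step 14. [r1c5∈{3}] r1c5 is down to just 3 ⇒ r1c5=3.
Step 15. [r6c3∈{3}] only 3 remains possible at r6c3 ⇒ r6c3=3.
Step 16. [r6c5∈{4}] r6c5 is down to just 4. So r6c5=4.
Step 17. [r2c4∈{1}] nothing but 1 survives at r2c4, so r2c4=1.
Step 18. [r3c6∈{1}] r3c6's peers cover all but 1, so r3c6=1.
Step 19. [r5c4∈{6}] only 6 remains possible at r5c4, so r5c4=6.
Step 20. [r5c3∈{2}] r5c3 is down to just 2. So r5c3=2.

Answer: 6 1 4 2 3 5 / 2 3 5 1 6 4 / 4 2 6 3 5 1 / 3 5 1 4 2 6 / 5 4 2 6 1 3 / 1 6 3 5 4 2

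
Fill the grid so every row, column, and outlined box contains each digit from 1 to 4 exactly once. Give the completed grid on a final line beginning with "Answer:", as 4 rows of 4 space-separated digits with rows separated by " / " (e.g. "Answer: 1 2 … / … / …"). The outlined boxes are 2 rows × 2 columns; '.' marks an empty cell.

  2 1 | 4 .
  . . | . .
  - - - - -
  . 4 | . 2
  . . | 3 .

Step 1. [r3c3∈{1}] nothing but 1 survives at r3c3, so r3c3=1.
Step 2. [r2c2∈{3}] only 3 remains possible at r2c2. So r2c2=3.
Step 3. [r4c1∈{1}] r4c1 has the single candidate 1. So r4c1=1.
Step 4. [r2c4∈{1}] r2c4 is down to just 1. So r2c4=1.
Step 5. [r4c2∈{2}] r4c2's peers cover all but 2. So r4c2=2.
Step 6. [r2c3∈{2}] r2c3 has the single candidate 2. So r2c3=2.
Step 7. [r3c1∈{3}] nothing but 3 survives at r3c1. So r3c1=3.
Step 8. [r1c4∈{3}] nothing but 3 survives at r1c4 ⇒ r1c4=3.
Step 9. [r4c4∈{4}] r4c4's peers cover all but 4 ⇒ r4c4=4.
Step 10. [r2c1∈{4}] nothing but 4 survives at r2c1 ⇒ r2c1=4.

Answer: 2 1 4 3 / 4 3 2 1 / 3 4 1 2 / 1 2 3 4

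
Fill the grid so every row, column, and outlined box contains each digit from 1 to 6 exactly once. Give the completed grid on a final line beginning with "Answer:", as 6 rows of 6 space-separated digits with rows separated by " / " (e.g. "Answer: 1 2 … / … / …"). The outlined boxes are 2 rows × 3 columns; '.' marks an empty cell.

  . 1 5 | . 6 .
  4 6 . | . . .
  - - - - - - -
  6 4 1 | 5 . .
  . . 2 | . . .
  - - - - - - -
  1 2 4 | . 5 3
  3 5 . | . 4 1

Step 1. [r1c4∈{2,3,4}] row 1 places 3 nowhere but r1c4. So r1c4=3.
Step 2. [r3c6∈{2}] r3c6 has the single candidate 2 ⇒ r3c6=2.
Step 3. [r4c4∈{1,4,6}] col 4 places 4 nowhere but r4c4 ⇒ r4c4=4.
Step 4. [r4c5∈{1,3}] in row 4, 1 fits only at r4c5 ⇒ r4c5=1.
Step 5. [r6c4∈{2,6}] in row 6, 2 fits only at r6c4. So r6c4=2.
Step 6. [r2c6∈{5}] r2c6 has the single candidate 5 ⇒ r2c6=5.
Step 7. [r4c2∈{3}] nothing but 3 survives at r4c2. So r4c2=3.
Step 8. [r2c4∈{1}] r2c4 has the single candidate 1. So r2c4=1.
Step 9. [r6c3∈{6}] r6c3 is down to just 6, so r6c3=6.
Step 10. [r1c6∈{4}] only 4 remains possible at r1c6 ⇒ r1c6=4.
Step 11. [r2c3∈{3}] r2c3 has the single candidate 3, so r2c3=3.
Step 12. [r3c5∈{3}] nothing but 3 survives at r3c5. So r3c5=3.
Step 13. [r2c5∈{2}] r2c5 is down to just 2, so r2c5=2.
Step 14. [r1c1∈{2}] r1c1 is down to just 2 ⇒ r1c1=2.
Step 15. [r4c1∈{5}] nothing but 5 survives at r4c1. So r4c1=5.
Step 16. [r5c4∈{6}] r5c4 has the single candidate 6, so r5c4=6.
Step 17. [r4c6∈{6}] nothing but 6 survives at r4c6. So r4c6=6.

Answer: 2 1 5 3 6 4 / 4 6 3 1 2 5 / 6 4 1 5 3 2 / 5 3 2 4 1 6 / 1 2 4 6 5 3 / 3 5 6 2 4 1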